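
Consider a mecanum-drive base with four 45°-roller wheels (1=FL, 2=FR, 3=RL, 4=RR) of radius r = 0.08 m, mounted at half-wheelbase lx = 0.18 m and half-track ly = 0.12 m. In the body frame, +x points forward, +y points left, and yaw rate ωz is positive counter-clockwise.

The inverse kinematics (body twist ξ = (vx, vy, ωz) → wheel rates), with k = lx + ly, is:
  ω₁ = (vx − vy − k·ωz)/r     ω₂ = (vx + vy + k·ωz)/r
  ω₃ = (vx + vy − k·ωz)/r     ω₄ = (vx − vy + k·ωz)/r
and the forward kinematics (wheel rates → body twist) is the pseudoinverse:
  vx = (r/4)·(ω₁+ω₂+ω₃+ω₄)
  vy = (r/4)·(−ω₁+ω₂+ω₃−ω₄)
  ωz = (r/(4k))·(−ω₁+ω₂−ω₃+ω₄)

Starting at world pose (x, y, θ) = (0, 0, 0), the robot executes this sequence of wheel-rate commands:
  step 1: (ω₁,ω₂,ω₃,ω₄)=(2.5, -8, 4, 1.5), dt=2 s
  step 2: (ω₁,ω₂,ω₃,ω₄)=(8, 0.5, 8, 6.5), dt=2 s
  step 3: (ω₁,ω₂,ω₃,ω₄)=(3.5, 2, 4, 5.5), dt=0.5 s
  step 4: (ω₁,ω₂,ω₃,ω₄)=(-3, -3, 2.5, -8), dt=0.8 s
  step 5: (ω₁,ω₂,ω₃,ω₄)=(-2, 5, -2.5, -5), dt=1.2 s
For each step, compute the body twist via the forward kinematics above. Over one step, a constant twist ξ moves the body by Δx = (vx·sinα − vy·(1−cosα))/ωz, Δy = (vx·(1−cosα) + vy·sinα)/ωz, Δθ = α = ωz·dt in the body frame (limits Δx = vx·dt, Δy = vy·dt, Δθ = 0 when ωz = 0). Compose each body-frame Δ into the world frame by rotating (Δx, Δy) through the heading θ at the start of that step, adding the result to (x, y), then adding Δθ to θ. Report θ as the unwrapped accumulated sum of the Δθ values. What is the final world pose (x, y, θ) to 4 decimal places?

step 1: ξ=(vx,vy,ωz)=(0.0000, -0.1600, -0.8667), dt=2.0 → body Δ=(-0.2145, -0.1822, -1.7333) → world pose (-0.2145, -0.1822, -1.7333)
step 2: ξ=(vx,vy,ωz)=(0.4600, -0.1200, -0.6000), dt=2.0 → body Δ=(0.5870, -0.6753, -1.2000) → world pose (-0.9759, -0.6522, -2.9333)
step 3: ξ=(vx,vy,ωz)=(0.3000, -0.0600, 0.0000), dt=0.5 → body Δ=(0.1500, -0.0300, 0.0000) → world pose (-1.1288, -0.6539, -2.9333)
step 4: ξ=(vx,vy,ωz)=(-0.2300, 0.2100, -0.7000), dt=0.8 → body Δ=(-0.1287, 0.2095, -0.5600) → world pose (-0.9596, -0.8323, -3.4933)
step 5: ξ=(vx,vy,ωz)=(-0.0900, 0.1900, 0.3000), dt=1.2 → body Δ=(-0.1463, 0.2039, 0.3600) → world pose (-0.8925, -1.0741, -3.1333)

(-0.8925, -1.0741, -3.1333)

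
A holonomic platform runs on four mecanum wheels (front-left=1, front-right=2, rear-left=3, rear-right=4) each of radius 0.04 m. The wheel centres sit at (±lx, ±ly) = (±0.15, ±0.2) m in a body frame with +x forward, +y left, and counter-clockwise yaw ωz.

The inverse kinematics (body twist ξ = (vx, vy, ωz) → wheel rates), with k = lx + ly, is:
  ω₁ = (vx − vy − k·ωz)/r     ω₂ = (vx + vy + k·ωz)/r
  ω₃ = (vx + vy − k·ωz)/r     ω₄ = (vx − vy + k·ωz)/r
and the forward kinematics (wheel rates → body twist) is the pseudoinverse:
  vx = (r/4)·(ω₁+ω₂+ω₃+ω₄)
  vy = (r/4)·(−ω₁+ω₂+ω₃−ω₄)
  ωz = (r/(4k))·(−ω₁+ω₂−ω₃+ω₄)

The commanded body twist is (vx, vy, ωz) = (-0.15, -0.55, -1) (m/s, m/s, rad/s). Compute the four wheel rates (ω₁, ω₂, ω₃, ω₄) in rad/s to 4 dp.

k = lx + ly = 0.15 + 0.2 = 0.3500;  k·ωz = 0.3500·-1 = -0.3500
ω₁ (FL) = (vx − vy − k·ωz)/r = 0.7500/0.04 = 18.7500
ω₂ (FR) = (vx + vy + k·ωz)/r = -1.0500/0.04 = -26.2500
ω₃ (RL) = (vx + vy − k·ωz)/r = -0.3500/0.04 = -8.7500
ω₄ (RR) = (vx − vy + k·ωz)/r = 0.0500/0.04 = 1.2500

(18.7500, -26.2500, -8.7500, 1.2500)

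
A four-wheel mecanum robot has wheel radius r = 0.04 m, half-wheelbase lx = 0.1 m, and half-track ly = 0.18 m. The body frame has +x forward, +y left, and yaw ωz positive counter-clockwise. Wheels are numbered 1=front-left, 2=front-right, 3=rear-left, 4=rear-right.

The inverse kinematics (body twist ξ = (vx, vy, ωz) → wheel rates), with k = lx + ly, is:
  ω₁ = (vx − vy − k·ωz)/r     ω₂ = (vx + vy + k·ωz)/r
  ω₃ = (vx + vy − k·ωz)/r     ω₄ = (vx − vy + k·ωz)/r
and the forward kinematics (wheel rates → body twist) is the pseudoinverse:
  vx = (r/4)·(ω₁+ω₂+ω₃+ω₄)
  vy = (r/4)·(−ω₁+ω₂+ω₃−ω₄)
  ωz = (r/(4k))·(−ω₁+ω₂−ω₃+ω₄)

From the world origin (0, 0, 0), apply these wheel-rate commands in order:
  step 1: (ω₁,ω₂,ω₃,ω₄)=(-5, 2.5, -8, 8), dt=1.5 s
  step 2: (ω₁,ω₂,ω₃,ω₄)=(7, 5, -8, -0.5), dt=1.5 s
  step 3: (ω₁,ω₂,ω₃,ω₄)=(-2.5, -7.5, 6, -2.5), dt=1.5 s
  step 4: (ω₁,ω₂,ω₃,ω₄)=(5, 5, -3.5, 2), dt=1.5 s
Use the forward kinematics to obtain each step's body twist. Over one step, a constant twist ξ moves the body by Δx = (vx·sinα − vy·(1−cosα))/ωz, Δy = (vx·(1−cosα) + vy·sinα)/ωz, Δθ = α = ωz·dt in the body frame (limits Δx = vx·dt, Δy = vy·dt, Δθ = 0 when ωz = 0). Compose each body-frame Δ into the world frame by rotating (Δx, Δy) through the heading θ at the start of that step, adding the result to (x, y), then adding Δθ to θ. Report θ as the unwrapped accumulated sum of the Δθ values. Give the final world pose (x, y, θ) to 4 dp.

step 1: ξ=(vx,vy,ωz)=(-0.0250, -0.0850, 0.8393), dt=1.5 → body Δ=(0.0419, -0.1170, 1.2589) → world pose (0.0419, -0.1170, 1.2589)
step 2: ξ=(vx,vy,ωz)=(0.0350, -0.0950, 0.1964), dt=1.5 → body Δ=(0.0726, -0.1328, 0.2946) → world pose (0.1905, -0.0887, 1.5536)
step 3: ξ=(vx,vy,ωz)=(-0.0650, 0.0350, -0.4821), dt=1.5 → body Δ=(-0.0710, 0.0818, -0.7232) → world pose (0.1075, -0.1583, 0.8304)
step 4: ξ=(vx,vy,ωz)=(0.0850, -0.0550, 0.1964), dt=1.5 → body Δ=(0.1377, -0.0627, 0.2946) → world pose (0.2467, -0.0989, 1.1250)

(0.2467, -0.0989, 1.1250)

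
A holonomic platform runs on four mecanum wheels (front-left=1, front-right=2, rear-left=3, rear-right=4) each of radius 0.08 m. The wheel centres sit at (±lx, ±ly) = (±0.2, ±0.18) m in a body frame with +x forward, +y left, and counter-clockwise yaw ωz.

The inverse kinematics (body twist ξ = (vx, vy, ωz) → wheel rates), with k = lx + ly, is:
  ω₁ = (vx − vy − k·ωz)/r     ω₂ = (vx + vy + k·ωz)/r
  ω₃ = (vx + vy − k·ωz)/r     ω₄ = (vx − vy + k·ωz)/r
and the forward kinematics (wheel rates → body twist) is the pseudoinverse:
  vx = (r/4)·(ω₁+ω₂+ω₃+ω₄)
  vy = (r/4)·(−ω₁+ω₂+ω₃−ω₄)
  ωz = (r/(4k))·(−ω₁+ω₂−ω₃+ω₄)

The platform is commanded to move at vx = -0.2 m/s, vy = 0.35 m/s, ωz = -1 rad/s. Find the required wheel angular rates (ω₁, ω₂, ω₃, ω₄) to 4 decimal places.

k = lx + ly = 0.2 + 0.18 = 0.3800;  k·ωz = 0.3800·-1 = -0.3800
ω₁ (FL) = (vx − vy − k·ωz)/r = -0.1700/0.08 = -2.1250
ω₂ (FR) = (vx + vy + k·ωz)/r = -0.2300/0.08 = -2.8750
ω₃ (RL) = (vx + vy − k·ωz)/r = 0.5300/0.08 = 6.6250
ω₄ (RR) = (vx − vy + k·ωz)/r = -0.9300/0.08 = -11.6250

(-2.1250, -2.8750, 6.6250, -11.6250)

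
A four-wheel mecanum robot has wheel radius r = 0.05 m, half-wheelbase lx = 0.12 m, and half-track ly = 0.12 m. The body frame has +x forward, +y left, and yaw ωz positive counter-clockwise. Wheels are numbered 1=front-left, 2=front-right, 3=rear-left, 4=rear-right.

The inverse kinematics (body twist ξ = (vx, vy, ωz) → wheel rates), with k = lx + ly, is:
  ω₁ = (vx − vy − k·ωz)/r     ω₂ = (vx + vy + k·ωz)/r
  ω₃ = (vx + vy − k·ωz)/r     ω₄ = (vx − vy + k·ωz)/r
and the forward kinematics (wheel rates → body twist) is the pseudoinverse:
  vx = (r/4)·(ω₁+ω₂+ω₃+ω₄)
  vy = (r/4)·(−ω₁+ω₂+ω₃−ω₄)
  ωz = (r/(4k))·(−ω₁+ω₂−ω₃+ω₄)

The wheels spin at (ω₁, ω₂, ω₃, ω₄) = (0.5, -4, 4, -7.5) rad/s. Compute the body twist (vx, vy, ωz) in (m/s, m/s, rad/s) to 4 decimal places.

k = lx + ly = 0.12 + 0.12 = 0.2400
ω₁+ω₂+ω₃+ω₄ = -7.0000  →  vx = (0.05/4)·-7.0000 = -0.0875
−ω₁+ω₂+ω₃−ω₄ = 7.0000  →  vy = (0.05/4)·7.0000 = 0.0875
−ω₁+ω₂−ω₃+ω₄ = -16.0000  →  ωz = (0.05/0.9600)·-16.0000 = -0.8333

(-0.0875, 0.0875, -0.8333)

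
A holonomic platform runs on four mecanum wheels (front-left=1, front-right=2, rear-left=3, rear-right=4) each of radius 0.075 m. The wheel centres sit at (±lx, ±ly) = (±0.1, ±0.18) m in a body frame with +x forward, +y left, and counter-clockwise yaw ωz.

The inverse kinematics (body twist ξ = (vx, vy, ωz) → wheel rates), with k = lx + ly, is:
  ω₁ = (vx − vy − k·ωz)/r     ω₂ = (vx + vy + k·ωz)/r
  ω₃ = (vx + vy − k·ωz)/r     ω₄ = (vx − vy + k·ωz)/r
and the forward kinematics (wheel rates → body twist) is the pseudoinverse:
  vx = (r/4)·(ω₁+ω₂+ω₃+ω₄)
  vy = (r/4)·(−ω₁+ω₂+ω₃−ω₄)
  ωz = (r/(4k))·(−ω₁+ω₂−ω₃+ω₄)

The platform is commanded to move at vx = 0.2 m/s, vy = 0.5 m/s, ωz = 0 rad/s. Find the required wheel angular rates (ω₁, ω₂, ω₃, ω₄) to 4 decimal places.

(-4.0000, 9.3333, 9.3333, -4.0000)

k = lx + ly = 0.1 + 0.18 = 0.2800;  k·ωz = 0.2800·0 = 0.0000
ω₁ (FL) = (vx − vy − k·ωz)/r = -0.3000/0.075 = -4.0000
ω₂ (FR) = (vx + vy + k·ωz)/r = 0.7000/0.075 = 9.3333
ω₃ (RL) = (vx + vy − k·ωz)/r = 0.7000/0.075 = 9.3333
ω₄ (RR) = (vx − vy + k·ωz)/r = -0.3000/0.075 = -4.0000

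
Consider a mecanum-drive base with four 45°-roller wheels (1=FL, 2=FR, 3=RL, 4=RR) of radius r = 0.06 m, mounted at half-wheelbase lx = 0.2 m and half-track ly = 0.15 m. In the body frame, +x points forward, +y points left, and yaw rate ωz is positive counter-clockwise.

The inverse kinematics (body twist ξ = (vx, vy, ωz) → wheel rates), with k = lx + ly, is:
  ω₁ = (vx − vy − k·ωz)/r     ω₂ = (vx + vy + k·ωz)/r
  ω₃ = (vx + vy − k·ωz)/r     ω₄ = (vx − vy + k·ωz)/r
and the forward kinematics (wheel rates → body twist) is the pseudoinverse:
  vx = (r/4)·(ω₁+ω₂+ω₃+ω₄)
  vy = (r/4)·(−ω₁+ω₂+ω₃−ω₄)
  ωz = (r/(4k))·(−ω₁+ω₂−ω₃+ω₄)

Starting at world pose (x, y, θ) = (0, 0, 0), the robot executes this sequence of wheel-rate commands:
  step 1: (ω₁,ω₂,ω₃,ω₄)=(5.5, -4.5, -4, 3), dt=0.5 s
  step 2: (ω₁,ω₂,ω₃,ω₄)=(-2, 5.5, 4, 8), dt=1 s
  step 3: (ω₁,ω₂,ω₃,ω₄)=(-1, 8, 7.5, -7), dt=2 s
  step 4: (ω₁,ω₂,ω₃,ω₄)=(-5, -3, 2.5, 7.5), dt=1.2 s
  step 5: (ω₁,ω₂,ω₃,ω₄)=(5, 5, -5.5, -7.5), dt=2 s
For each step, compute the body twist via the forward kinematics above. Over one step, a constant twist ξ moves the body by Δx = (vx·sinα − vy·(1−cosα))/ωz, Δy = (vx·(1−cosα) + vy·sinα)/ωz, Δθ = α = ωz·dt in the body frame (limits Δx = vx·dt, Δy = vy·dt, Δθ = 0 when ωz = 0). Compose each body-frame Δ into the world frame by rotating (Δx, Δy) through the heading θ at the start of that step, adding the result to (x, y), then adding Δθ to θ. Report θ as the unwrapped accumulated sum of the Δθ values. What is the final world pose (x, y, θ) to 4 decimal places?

(0.2393, 0.6831, 0.1457)

step 1: ξ=(vx,vy,ωz)=(0.0000, -0.2550, -0.1286), dt=0.5 → body Δ=(-0.0041, -0.1274, -0.0643) → world pose (-0.0041, -0.1274, -0.0643)
step 2: ξ=(vx,vy,ωz)=(0.2325, 0.0525, 0.4929), dt=1.0 → body Δ=(0.2105, 0.1065, 0.4929) → world pose (0.2128, -0.0346, 0.4286)
step 3: ξ=(vx,vy,ωz)=(0.1125, 0.3525, -0.2357), dt=2.0 → body Δ=(0.3799, 0.6271, -0.4714) → world pose (0.2978, 0.6937, -0.0429)
step 4: ξ=(vx,vy,ωz)=(0.0300, -0.0450, 0.3000), dt=1.2 → body Δ=(0.0448, -0.0464, 0.3600) → world pose (0.3406, 0.6453, 0.3171)
step 5: ξ=(vx,vy,ωz)=(-0.0450, 0.0300, -0.0857), dt=2.0 → body Δ=(-0.0844, 0.0674, -0.1714) → world pose (0.2393, 0.6831, 0.1457)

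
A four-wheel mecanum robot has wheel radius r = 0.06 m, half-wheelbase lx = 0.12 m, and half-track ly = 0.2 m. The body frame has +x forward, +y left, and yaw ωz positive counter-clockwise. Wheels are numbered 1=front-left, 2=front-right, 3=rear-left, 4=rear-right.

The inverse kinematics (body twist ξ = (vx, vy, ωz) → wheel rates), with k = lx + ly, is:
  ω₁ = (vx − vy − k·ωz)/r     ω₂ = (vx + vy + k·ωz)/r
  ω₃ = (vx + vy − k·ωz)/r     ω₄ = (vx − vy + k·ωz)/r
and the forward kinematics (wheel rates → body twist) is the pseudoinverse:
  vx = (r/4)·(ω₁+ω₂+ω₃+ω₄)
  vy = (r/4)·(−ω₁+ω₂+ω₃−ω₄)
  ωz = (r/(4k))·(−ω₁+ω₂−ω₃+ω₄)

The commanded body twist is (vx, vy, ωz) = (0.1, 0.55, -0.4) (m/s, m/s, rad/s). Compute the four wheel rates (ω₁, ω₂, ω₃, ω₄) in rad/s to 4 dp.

k = lx + ly = 0.12 + 0.2 = 0.3200;  k·ωz = 0.3200·-0.4 = -0.1280
ω₁ (FL) = (vx − vy − k·ωz)/r = -0.3220/0.06 = -5.3667
ω₂ (FR) = (vx + vy + k·ωz)/r = 0.5220/0.06 = 8.7000
ω₃ (RL) = (vx + vy − k·ωz)/r = 0.7780/0.06 = 12.9667
ω₄ (RR) = (vx − vy + k·ωz)/r = -0.5780/0.06 = -9.6333

(-5.3667, 8.7000, 12.9667, -9.6333)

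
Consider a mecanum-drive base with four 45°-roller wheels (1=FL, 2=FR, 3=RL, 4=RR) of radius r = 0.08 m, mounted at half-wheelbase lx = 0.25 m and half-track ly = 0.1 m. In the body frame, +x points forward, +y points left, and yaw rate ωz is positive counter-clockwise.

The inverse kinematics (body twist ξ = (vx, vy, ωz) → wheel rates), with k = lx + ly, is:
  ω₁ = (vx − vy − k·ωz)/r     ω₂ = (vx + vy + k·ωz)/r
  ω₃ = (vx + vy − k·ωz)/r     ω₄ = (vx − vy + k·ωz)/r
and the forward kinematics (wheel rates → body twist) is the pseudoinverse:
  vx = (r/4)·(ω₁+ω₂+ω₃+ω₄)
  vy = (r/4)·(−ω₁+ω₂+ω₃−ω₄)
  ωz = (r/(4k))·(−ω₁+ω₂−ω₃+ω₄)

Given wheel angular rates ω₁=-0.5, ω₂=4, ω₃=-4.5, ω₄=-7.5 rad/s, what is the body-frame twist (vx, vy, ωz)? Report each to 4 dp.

k = lx + ly = 0.25 + 0.1 = 0.3500
ω₁+ω₂+ω₃+ω₄ = -8.5000  →  vx = (0.08/4)·-8.5000 = -0.1700
−ω₁+ω₂+ω₃−ω₄ = 7.5000  →  vy = (0.08/4)·7.5000 = 0.1500
−ω₁+ω₂−ω₃+ω₄ = 1.5000  →  ωz = (0.08/1.4000)·1.5000 = 0.0857

(-0.1700, 0.1500, 0.0857)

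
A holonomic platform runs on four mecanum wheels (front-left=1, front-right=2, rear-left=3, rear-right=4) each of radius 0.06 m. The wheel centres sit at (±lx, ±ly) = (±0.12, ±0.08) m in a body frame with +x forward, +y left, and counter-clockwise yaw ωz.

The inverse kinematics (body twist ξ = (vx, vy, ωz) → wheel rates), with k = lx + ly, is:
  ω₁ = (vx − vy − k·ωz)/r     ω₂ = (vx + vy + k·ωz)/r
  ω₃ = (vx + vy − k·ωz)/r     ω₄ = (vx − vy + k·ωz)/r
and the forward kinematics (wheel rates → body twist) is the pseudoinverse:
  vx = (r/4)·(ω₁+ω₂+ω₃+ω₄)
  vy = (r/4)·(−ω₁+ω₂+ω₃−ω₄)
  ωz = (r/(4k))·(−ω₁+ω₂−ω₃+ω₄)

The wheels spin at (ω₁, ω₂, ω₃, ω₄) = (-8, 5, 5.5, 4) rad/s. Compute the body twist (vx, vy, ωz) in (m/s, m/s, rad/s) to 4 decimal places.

(0.0975, 0.2175, 0.8625)

k = lx + ly = 0.12 + 0.08 = 0.2000
ω₁+ω₂+ω₃+ω₄ = 6.5000  →  vx = (0.06/4)·6.5000 = 0.0975
−ω₁+ω₂+ω₃−ω₄ = 14.5000  →  vy = (0.06/4)·14.5000 = 0.2175
−ω₁+ω₂−ω₃+ω₄ = 11.5000  →  ωz = (0.06/0.8000)·11.5000 = 0.8625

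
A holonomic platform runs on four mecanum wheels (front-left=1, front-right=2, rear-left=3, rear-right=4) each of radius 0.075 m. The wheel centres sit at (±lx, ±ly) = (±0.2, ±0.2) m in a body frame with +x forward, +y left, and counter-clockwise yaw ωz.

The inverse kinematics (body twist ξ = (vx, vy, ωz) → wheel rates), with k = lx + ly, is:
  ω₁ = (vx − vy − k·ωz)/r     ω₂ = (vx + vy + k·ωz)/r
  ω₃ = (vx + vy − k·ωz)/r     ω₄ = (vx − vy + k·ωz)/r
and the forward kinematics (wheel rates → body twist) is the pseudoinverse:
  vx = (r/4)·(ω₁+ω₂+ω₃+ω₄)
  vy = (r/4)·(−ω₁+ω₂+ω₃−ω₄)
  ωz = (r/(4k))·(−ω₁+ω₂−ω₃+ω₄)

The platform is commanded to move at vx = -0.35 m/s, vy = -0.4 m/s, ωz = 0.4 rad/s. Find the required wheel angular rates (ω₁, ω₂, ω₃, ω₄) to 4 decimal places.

(-1.4667, -7.8667, -12.1333, 2.8000)

k = lx + ly = 0.2 + 0.2 = 0.4000;  k·ωz = 0.4000·0.4 = 0.1600
ω₁ (FL) = (vx − vy − k·ωz)/r = -0.1100/0.075 = -1.4667
ω₂ (FR) = (vx + vy + k·ωz)/r = -0.5900/0.075 = -7.8667
ω₃ (RL) = (vx + vy − k·ωz)/r = -0.9100/0.075 = -12.1333
ω₄ (RR) = (vx − vy + k·ωz)/r = 0.2100/0.075 = 2.8000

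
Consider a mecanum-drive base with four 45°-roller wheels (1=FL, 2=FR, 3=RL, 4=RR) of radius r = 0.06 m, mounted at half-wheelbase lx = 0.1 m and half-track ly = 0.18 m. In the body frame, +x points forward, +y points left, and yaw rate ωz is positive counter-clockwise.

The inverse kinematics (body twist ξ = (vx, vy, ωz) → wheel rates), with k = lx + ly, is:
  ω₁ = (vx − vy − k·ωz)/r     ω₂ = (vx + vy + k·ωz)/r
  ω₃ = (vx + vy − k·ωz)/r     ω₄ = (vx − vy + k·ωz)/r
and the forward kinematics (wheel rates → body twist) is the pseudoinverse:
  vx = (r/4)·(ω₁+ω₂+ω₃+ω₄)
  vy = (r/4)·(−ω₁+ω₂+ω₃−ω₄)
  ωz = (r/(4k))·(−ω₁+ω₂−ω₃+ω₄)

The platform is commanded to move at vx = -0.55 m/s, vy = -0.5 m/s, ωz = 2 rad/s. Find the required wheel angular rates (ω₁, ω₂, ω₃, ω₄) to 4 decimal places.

(-10.1667, -8.1667, -26.8333, 8.5000)

k = lx + ly = 0.1 + 0.18 = 0.2800;  k·ωz = 0.2800·2 = 0.5600
ω₁ (FL) = (vx − vy − k·ωz)/r = -0.6100/0.06 = -10.1667
ω₂ (FR) = (vx + vy + k·ωz)/r = -0.4900/0.06 = -8.1667
ω₃ (RL) = (vx + vy − k·ωz)/r = -1.6100/0.06 = -26.8333
ω₄ (RR) = (vx − vy + k·ωz)/r = 0.5100/0.06 = 8.5000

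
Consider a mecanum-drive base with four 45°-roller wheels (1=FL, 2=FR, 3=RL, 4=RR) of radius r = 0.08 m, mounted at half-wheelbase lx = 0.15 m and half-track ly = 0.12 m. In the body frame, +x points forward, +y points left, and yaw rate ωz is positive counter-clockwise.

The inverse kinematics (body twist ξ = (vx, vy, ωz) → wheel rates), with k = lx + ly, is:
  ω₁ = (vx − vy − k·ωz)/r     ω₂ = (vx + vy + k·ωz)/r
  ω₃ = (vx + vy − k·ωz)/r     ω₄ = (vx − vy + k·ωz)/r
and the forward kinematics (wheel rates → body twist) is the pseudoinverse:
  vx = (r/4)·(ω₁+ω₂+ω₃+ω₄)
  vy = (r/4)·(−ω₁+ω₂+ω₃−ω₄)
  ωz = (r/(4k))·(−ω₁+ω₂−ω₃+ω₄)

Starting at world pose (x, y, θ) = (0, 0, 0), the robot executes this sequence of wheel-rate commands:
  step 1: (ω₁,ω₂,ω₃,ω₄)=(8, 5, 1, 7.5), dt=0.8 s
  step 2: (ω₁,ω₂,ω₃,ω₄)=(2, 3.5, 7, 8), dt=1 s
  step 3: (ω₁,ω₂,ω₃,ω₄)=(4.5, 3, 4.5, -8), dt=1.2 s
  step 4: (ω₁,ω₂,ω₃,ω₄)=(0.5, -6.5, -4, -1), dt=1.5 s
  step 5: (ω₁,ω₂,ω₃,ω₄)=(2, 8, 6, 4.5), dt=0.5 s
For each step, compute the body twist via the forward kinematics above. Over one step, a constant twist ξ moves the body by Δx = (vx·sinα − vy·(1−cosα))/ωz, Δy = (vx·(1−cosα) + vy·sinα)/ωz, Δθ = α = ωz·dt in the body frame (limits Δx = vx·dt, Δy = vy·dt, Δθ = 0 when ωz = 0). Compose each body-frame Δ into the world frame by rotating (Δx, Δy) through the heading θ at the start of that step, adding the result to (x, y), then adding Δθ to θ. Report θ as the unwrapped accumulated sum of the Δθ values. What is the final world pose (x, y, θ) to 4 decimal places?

(0.6136, 0.2159, -1.1296)

step 1: ξ=(vx,vy,ωz)=(0.4300, -0.1900, 0.2593), dt=0.8 → body Δ=(0.3572, -0.1154, 0.2074) → world pose (0.3572, -0.1154, 0.2074)
step 2: ξ=(vx,vy,ωz)=(0.4100, 0.0100, 0.1852), dt=1.0 → body Δ=(0.4067, 0.0478, 0.1852) → world pose (0.7454, 0.0152, 0.3926)
step 3: ξ=(vx,vy,ωz)=(0.0800, 0.2200, -1.0370), dt=1.2 → body Δ=(0.2172, 0.1485, -1.2444) → world pose (0.8893, 0.2355, -0.8519)
step 4: ξ=(vx,vy,ωz)=(-0.2200, -0.2000, -0.2963), dt=1.5 → body Δ=(-0.3848, -0.2181, -0.4444) → world pose (0.4717, 0.3814, -1.2963)
step 5: ξ=(vx,vy,ωz)=(0.4100, 0.1500, 0.3333), dt=0.5 → body Δ=(0.1978, 0.0917, 0.1667) → world pose (0.6136, 0.2159, -1.1296)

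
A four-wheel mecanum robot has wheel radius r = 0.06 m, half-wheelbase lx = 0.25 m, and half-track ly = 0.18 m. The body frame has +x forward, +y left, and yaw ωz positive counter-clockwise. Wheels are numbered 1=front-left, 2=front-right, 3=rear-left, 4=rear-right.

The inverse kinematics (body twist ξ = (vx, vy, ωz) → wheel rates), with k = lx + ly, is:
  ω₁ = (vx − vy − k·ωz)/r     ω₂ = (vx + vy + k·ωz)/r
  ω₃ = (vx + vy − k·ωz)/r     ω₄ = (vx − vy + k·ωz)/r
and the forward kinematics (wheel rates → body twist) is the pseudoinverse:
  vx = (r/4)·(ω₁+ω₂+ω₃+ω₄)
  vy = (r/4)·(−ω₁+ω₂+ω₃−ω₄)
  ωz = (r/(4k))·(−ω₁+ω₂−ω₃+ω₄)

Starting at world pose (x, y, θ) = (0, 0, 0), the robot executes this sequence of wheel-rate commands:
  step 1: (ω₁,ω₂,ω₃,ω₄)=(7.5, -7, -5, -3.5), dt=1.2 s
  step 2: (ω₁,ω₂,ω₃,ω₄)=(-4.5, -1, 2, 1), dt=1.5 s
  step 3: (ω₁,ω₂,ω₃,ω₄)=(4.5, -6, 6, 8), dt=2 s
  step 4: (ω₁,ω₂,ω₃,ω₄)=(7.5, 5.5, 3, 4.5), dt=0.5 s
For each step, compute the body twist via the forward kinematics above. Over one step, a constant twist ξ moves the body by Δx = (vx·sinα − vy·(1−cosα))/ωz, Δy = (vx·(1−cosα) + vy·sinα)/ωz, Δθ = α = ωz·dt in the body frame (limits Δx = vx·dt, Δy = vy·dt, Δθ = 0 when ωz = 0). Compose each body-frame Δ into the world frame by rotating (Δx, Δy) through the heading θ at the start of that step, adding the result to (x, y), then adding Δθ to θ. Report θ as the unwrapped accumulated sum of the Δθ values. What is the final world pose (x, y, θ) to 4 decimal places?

(-0.1179, -0.7854, -1.0151)

step 1: ξ=(vx,vy,ωz)=(-0.1200, -0.2400, -0.4535), dt=1.2 → body Δ=(-0.2134, -0.2358, -0.5442) → world pose (-0.2134, -0.2358, -0.5442)
step 2: ξ=(vx,vy,ωz)=(-0.0375, 0.0675, 0.0872), dt=1.5 → body Δ=(-0.0627, 0.0973, 0.1308) → world pose (-0.2167, -0.1201, -0.4134)
step 3: ξ=(vx,vy,ωz)=(0.1875, -0.1875, -0.2965), dt=2.0 → body Δ=(0.2454, -0.4614, -0.5930) → world pose (-0.1773, -0.6412, -1.0064)
step 4: ξ=(vx,vy,ωz)=(0.3075, -0.0525, -0.0174), dt=0.5 → body Δ=(0.1536, -0.0269, -0.0087) → world pose (-0.1179, -0.7854, -1.0151)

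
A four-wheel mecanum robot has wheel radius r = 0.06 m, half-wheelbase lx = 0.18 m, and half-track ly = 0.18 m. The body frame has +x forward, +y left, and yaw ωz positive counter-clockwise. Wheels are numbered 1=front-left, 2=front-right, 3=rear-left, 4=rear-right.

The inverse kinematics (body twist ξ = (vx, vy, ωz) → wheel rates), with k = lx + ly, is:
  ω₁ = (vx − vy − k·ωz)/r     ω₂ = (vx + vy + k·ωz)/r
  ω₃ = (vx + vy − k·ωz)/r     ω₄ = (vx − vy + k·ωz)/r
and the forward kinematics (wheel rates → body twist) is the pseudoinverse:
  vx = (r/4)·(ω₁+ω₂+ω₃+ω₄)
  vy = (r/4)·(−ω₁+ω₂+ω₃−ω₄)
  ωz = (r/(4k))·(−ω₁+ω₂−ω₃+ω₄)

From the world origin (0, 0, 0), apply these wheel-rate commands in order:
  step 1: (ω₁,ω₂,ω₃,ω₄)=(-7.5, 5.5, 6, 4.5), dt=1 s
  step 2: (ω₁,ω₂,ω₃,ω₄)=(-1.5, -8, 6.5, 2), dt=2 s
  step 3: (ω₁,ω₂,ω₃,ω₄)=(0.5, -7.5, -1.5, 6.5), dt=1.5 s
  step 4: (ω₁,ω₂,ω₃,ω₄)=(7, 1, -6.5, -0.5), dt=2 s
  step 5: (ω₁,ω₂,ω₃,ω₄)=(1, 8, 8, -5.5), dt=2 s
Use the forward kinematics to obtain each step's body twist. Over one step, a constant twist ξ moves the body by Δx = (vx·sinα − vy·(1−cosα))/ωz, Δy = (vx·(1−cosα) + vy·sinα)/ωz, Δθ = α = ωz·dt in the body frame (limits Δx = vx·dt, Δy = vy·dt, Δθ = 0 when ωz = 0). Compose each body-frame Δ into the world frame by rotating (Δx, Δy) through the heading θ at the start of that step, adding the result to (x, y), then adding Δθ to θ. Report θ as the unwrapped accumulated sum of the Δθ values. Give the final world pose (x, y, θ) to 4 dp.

step 1: ξ=(vx,vy,ωz)=(0.1275, 0.2175, 0.4792), dt=1.0 → body Δ=(0.0716, 0.2392, 0.4792) → world pose (0.0716, 0.2392, 0.4792)
step 2: ξ=(vx,vy,ωz)=(-0.0150, -0.0300, -0.4583), dt=2.0 → body Δ=(-0.0516, -0.0391, -0.9167) → world pose (0.0438, 0.1807, -0.4375)
step 3: ξ=(vx,vy,ωz)=(-0.0300, -0.2400, 0.0000), dt=1.5 → body Δ=(-0.0450, -0.3600, 0.0000) → world pose (-0.1495, -0.1263, -0.4375)
step 4: ξ=(vx,vy,ωz)=(0.0150, -0.1800, 0.0000), dt=2.0 → body Δ=(0.0300, -0.3600, 0.0000) → world pose (-0.2748, -0.4651, -0.4375)
step 5: ξ=(vx,vy,ωz)=(0.1725, 0.3075, -0.2708), dt=2.0 → body Δ=(0.4909, 0.4942, -0.5417) → world pose (0.3792, -0.2254, -0.9792)

(0.3792, -0.2254, -0.9792)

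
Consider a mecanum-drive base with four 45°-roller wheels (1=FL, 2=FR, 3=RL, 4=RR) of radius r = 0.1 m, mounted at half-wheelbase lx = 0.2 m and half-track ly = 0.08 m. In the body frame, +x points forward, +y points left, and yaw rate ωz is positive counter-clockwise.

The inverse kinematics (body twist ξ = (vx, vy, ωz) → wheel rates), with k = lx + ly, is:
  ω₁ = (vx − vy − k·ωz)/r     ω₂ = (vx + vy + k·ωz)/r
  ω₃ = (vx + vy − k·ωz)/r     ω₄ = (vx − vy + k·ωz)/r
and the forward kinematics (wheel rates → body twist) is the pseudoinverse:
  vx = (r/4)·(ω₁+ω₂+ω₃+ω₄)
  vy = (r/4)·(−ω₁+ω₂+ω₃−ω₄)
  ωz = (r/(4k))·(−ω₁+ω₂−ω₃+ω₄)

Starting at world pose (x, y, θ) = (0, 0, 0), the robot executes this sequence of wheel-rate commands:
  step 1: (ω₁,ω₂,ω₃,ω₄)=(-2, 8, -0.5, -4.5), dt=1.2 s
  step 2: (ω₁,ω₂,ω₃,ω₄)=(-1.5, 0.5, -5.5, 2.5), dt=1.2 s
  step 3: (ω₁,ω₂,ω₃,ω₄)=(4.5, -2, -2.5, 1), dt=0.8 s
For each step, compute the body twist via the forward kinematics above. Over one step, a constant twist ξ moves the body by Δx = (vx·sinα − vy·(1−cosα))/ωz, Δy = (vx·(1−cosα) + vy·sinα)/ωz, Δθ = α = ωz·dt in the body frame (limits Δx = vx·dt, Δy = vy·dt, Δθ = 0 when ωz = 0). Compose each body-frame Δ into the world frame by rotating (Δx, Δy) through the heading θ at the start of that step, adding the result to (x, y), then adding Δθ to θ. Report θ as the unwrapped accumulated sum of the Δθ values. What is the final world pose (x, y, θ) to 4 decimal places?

(0.2111, 0.2570, 1.5000)

step 1: ξ=(vx,vy,ωz)=(0.0250, 0.3500, 0.5357), dt=1.2 → body Δ=(-0.1024, 0.4010, 0.6429) → world pose (-0.1024, 0.4010, 0.6429)
step 2: ξ=(vx,vy,ωz)=(-0.1000, -0.1500, 0.8929), dt=1.2 → body Δ=(-0.0108, -0.2059, 1.0714) → world pose (0.0123, 0.2298, 1.7143)
step 3: ξ=(vx,vy,ωz)=(0.0250, -0.2500, -0.2679), dt=0.8 → body Δ=(-0.0015, -0.2006, -0.2143) → world pose (0.2111, 0.2570, 1.5000)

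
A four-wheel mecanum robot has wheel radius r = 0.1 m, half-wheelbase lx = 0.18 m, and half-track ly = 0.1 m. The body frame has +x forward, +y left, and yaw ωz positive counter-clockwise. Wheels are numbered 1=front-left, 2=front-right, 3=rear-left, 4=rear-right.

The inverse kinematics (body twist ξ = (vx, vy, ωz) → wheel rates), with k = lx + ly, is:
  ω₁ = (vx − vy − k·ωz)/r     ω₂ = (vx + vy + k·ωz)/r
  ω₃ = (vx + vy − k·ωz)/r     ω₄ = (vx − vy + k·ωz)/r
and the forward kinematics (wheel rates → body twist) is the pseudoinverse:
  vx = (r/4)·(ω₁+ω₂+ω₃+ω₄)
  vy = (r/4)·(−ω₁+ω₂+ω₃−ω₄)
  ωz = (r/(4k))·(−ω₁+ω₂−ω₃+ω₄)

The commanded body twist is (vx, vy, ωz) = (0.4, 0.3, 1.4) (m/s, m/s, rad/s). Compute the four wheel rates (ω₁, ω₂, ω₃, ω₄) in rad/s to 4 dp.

k = lx + ly = 0.18 + 0.1 = 0.2800;  k·ωz = 0.2800·1.4 = 0.3920
ω₁ (FL) = (vx − vy − k·ωz)/r = -0.2920/0.1 = -2.9200
ω₂ (FR) = (vx + vy + k·ωz)/r = 1.0920/0.1 = 10.9200
ω₃ (RL) = (vx + vy − k·ωz)/r = 0.3080/0.1 = 3.0800
ω₄ (RR) = (vx − vy + k·ωz)/r = 0.4920/0.1 = 4.9200

(-2.9200, 10.9200, 3.0800, 4.9200)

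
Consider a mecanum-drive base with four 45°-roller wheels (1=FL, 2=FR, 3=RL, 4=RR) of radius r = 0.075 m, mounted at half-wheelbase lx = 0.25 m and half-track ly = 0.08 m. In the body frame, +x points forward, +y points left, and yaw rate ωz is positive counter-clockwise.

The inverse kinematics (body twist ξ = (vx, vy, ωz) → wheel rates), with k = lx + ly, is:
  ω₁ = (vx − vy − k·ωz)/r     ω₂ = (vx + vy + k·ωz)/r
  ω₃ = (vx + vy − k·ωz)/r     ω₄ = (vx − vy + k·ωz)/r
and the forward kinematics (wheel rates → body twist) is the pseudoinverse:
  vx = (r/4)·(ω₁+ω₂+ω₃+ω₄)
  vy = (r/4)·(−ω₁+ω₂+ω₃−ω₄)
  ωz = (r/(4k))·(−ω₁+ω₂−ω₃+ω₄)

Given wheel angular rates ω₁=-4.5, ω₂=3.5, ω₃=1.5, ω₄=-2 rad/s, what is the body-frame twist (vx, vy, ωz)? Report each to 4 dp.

(-0.0281, 0.2156, 0.2557)

k = lx + ly = 0.25 + 0.08 = 0.3300
ω₁+ω₂+ω₃+ω₄ = -1.5000  →  vx = (0.075/4)·-1.5000 = -0.0281
−ω₁+ω₂+ω₃−ω₄ = 11.5000  →  vy = (0.075/4)·11.5000 = 0.2156
−ω₁+ω₂−ω₃+ω₄ = 4.5000  →  ωz = (0.075/1.3200)·4.5000 = 0.2557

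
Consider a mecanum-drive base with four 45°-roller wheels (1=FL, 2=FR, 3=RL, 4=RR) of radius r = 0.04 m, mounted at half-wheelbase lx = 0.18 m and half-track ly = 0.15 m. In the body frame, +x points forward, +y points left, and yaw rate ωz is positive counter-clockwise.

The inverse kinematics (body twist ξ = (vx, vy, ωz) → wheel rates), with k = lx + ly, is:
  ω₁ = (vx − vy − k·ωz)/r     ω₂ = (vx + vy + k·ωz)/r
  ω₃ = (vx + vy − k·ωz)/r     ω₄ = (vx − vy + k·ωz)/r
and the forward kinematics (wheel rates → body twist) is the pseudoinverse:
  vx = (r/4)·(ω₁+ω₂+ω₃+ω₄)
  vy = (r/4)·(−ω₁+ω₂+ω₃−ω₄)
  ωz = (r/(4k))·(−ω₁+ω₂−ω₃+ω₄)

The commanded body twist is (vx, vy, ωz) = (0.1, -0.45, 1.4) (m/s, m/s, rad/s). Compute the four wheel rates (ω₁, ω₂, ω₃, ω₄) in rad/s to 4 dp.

k = lx + ly = 0.18 + 0.15 = 0.3300;  k·ωz = 0.3300·1.4 = 0.4620
ω₁ (FL) = (vx − vy − k·ωz)/r = 0.0880/0.04 = 2.2000
ω₂ (FR) = (vx + vy + k·ωz)/r = 0.1120/0.04 = 2.8000
ω₃ (RL) = (vx + vy − k·ωz)/r = -0.8120/0.04 = -20.3000
ω₄ (RR) = (vx − vy + k·ωz)/r = 1.0120/0.04 = 25.3000

(2.2000, 2.8000, -20.3000, 25.3000)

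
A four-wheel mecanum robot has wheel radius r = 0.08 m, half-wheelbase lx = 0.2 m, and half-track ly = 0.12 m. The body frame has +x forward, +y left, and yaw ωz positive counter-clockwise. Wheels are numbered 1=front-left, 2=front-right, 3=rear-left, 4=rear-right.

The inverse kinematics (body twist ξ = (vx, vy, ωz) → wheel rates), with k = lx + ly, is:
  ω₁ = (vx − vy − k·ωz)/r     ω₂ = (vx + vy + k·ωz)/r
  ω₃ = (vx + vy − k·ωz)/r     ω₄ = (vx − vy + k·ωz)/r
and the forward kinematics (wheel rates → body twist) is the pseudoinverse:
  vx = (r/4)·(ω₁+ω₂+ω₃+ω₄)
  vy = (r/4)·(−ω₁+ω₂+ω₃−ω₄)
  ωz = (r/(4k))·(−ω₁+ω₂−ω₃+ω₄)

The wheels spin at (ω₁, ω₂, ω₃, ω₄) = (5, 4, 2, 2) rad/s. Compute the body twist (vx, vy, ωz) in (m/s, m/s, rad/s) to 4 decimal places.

(0.2600, -0.0200, -0.0625)

k = lx + ly = 0.2 + 0.12 = 0.3200
ω₁+ω₂+ω₃+ω₄ = 13.0000  →  vx = (0.08/4)·13.0000 = 0.2600
−ω₁+ω₂+ω₃−ω₄ = -1.0000  →  vy = (0.08/4)·-1.0000 = -0.0200
−ω₁+ω₂−ω₃+ω₄ = -1.0000  →  ωz = (0.08/1.2800)·-1.0000 = -0.0625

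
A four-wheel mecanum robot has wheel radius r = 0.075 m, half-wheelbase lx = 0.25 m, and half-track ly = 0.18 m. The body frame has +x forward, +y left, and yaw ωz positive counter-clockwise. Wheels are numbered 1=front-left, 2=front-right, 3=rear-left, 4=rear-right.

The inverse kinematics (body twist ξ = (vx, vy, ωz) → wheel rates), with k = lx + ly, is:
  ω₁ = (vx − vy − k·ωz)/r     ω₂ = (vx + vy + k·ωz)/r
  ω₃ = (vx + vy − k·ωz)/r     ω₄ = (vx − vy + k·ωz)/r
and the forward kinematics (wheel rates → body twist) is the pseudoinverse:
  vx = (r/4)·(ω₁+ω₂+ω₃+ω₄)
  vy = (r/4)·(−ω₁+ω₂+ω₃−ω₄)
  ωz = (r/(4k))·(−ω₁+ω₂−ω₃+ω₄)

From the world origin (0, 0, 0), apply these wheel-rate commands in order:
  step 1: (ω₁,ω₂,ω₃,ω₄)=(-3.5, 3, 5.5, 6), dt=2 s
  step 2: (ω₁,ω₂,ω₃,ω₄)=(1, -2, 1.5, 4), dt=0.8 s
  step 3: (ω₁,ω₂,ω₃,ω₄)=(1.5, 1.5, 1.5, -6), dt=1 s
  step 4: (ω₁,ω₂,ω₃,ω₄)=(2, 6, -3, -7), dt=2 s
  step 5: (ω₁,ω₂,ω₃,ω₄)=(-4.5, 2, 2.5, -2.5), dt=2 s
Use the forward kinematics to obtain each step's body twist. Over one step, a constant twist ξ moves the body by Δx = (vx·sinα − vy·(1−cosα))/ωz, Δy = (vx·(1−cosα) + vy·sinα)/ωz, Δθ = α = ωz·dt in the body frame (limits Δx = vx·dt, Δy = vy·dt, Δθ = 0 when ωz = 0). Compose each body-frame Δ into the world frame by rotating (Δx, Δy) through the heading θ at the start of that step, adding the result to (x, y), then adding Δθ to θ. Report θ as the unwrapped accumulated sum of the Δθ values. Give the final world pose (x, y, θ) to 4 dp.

step 1: ξ=(vx,vy,ωz)=(0.2062, 0.1125, 0.3052), dt=2.0 → body Δ=(0.3208, 0.3333, 0.6105) → world pose (0.3208, 0.3333, 0.6105)
step 2: ξ=(vx,vy,ωz)=(0.0844, -0.1031, -0.0218), dt=0.8 → body Δ=(0.0668, -0.0831, -0.0174) → world pose (0.4231, 0.3035, 0.5930)
step 3: ξ=(vx,vy,ωz)=(-0.0281, 0.1406, -0.3270), dt=1.0 → body Δ=(-0.0048, 0.1427, -0.3270) → world pose (0.3394, 0.4192, 0.2660)
step 4: ξ=(vx,vy,ωz)=(-0.0375, 0.1500, 0.0000), dt=2.0 → body Δ=(-0.0750, 0.3000, 0.0000) → world pose (0.1881, 0.6889, 0.2660)
step 5: ξ=(vx,vy,ωz)=(-0.0469, 0.2156, 0.0654), dt=2.0 → body Δ=(-0.1216, 0.4239, 0.1308) → world pose (-0.0406, 1.0659, 0.3968)

(-0.0406, 1.0659, 0.3968)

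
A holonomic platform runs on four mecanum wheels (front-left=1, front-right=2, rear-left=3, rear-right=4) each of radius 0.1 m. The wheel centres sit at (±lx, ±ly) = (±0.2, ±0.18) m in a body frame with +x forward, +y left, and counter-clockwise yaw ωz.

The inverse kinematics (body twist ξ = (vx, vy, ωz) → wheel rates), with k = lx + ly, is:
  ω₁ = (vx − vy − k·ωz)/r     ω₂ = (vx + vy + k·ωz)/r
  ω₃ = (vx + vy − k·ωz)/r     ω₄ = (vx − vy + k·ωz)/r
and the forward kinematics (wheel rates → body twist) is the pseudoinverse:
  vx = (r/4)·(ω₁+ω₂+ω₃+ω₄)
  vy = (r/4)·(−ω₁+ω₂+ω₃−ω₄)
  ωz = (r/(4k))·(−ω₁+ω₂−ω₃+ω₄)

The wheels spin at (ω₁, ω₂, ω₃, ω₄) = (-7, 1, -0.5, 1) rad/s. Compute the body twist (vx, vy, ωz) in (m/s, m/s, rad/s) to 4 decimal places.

k = lx + ly = 0.2 + 0.18 = 0.3800
ω₁+ω₂+ω₃+ω₄ = -5.5000  →  vx = (0.1/4)·-5.5000 = -0.1375
−ω₁+ω₂+ω₃−ω₄ = 6.5000  →  vy = (0.1/4)·6.5000 = 0.1625
−ω₁+ω₂−ω₃+ω₄ = 9.5000  →  ωz = (0.1/1.5200)·9.5000 = 0.6250

(-0.1375, 0.1625, 0.6250)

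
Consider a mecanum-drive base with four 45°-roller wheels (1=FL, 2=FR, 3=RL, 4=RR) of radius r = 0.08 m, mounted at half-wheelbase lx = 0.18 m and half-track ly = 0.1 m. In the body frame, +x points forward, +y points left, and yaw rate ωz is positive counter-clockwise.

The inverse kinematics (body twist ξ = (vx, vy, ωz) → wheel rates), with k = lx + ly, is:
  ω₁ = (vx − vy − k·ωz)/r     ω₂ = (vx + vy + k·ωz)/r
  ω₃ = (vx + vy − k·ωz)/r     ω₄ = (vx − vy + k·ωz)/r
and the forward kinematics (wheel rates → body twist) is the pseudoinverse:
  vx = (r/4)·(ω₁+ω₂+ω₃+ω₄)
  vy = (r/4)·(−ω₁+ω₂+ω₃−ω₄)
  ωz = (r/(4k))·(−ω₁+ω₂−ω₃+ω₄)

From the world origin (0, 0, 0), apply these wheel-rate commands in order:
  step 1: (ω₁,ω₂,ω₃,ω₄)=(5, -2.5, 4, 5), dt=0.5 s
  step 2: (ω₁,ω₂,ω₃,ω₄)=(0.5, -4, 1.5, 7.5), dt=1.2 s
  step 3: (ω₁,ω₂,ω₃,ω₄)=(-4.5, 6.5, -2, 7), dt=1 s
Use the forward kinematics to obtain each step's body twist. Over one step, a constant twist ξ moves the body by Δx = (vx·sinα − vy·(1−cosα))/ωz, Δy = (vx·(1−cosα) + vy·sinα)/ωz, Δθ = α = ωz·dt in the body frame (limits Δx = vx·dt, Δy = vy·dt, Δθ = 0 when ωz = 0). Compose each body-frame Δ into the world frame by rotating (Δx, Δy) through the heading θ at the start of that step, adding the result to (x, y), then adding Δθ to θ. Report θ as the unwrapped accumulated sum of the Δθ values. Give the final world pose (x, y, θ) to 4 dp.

step 1: ξ=(vx,vy,ωz)=(0.2300, -0.1700, -0.4643), dt=0.5 → body Δ=(0.1041, -0.0975, -0.2321) → world pose (0.1041, -0.0975, -0.2321)
step 2: ξ=(vx,vy,ωz)=(0.1100, -0.2100, 0.1071), dt=1.2 → body Δ=(0.1478, -0.2428, 0.1286) → world pose (0.1921, -0.3679, -0.1036)
step 3: ξ=(vx,vy,ωz)=(0.1400, 0.0400, 1.4286), dt=1.0 → body Δ=(0.0730, 0.1118, 1.4286) → world pose (0.2763, -0.2642, 1.3250)

(0.2763, -0.2642, 1.3250)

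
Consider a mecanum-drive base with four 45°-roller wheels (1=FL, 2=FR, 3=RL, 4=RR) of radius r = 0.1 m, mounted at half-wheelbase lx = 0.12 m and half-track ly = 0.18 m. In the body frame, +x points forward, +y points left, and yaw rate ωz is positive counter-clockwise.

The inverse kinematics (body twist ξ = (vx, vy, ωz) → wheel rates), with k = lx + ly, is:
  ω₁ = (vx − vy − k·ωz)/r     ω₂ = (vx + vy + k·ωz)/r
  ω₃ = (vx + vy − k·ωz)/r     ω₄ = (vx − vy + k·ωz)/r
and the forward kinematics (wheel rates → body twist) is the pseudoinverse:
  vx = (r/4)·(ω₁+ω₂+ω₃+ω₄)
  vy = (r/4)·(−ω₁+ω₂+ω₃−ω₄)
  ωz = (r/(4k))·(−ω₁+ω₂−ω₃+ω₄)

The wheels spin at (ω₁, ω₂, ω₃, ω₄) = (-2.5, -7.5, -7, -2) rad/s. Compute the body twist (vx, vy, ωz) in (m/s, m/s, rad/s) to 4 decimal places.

(-0.4750, -0.2500, 0.0000)

k = lx + ly = 0.12 + 0.18 = 0.3000
ω₁+ω₂+ω₃+ω₄ = -19.0000  →  vx = (0.1/4)·-19.0000 = -0.4750
−ω₁+ω₂+ω₃−ω₄ = -10.0000  →  vy = (0.1/4)·-10.0000 = -0.2500
−ω₁+ω₂−ω₃+ω₄ = 0.0000  →  ωz = (0.1/1.2000)·0.0000 = 0.0000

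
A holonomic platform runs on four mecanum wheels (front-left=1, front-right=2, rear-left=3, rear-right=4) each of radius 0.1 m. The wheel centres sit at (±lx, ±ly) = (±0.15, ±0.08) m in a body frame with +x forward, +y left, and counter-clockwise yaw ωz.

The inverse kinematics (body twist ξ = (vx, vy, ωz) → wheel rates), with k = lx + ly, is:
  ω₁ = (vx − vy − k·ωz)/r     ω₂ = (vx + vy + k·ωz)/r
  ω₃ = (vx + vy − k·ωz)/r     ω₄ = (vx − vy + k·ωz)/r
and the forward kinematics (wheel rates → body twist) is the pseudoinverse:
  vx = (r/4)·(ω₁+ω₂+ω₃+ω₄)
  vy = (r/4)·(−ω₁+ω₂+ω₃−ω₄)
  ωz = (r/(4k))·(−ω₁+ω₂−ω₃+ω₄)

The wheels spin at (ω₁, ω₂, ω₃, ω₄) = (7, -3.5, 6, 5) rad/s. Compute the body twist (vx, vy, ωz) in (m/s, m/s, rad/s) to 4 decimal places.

k = lx + ly = 0.15 + 0.08 = 0.2300
ω₁+ω₂+ω₃+ω₄ = 14.5000  →  vx = (0.1/4)·14.5000 = 0.3625
−ω₁+ω₂+ω₃−ω₄ = -9.5000  →  vy = (0.1/4)·-9.5000 = -0.2375
−ω₁+ω₂−ω₃+ω₄ = -11.5000  →  ωz = (0.1/0.9200)·-11.5000 = -1.2500

(0.3625, -0.2375, -1.2500)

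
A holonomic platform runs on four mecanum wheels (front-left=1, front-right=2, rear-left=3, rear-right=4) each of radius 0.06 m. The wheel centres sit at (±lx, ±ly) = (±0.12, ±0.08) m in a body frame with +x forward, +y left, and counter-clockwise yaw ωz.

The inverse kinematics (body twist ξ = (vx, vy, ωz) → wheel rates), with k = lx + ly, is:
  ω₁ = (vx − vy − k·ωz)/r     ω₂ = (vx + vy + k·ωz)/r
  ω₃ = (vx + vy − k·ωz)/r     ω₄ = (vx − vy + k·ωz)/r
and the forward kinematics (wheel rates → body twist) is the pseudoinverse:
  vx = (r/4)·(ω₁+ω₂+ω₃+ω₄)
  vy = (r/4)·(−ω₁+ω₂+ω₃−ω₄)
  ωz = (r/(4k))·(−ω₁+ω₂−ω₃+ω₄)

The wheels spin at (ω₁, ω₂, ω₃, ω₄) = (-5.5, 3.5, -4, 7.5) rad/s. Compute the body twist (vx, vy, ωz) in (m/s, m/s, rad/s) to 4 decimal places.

k = lx + ly = 0.12 + 0.08 = 0.2000
ω₁+ω₂+ω₃+ω₄ = 1.5000  →  vx = (0.06/4)·1.5000 = 0.0225
−ω₁+ω₂+ω₃−ω₄ = -2.5000  →  vy = (0.06/4)·-2.5000 = -0.0375
−ω₁+ω₂−ω₃+ω₄ = 20.5000  →  ωz = (0.06/0.8000)·20.5000 = 1.5375

(0.0225, -0.0375, 1.5375)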